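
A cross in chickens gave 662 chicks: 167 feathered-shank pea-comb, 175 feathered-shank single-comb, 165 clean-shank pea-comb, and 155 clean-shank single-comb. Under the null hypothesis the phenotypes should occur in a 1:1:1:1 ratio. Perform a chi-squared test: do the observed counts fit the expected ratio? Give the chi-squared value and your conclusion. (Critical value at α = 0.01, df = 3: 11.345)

The 1:1:1:1 ratio has 4 parts, so with N = 662 the expected counts are:
  feathered-shank pea-comb: 662 × 1/4 = 165.5
  feathered-shank single-comb: 662 × 1/4 = 165.5
  clean-shank pea-comb: 662 × 1/4 = 165.5
  clean-shank single-comb: 662 × 1/4 = 165.5
χ² = Σ (O − E)² / E
  feathered-shank pea-comb: (167 − 165.5)² / 165.5 = 0.0136
  feathered-shank single-comb: (175 − 165.5)² / 165.5 = 0.5453
  clean-shank pea-comb: (165 − 165.5)² / 165.5 = 0.0015
  clean-shank single-comb: (155 − 165.5)² / 165.5 = 0.6662
χ² = 0.0136 + 0.5453 + 0.0015 + 0.6662 = 1.2266 ≈ 1.227
Degrees of freedom = 4 − 1 = 3; critical value at α = 0.01 is 11.345.
Since 1.227 < 11.345, we fail to reject the null hypothesis — the data are consistent with the 1:1:1:1 ratio.

1.227; consistent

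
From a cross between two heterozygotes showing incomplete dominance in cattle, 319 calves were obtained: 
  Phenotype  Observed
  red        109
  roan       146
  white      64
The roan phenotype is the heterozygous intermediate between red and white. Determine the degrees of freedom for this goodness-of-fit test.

With incomplete dominance, a heterozygote × heterozygote cross gives a 1:2:1 phenotypic ratio.
A goodness-of-fit test with 3 phenotype classes has df = 3 − 1 = 2.

2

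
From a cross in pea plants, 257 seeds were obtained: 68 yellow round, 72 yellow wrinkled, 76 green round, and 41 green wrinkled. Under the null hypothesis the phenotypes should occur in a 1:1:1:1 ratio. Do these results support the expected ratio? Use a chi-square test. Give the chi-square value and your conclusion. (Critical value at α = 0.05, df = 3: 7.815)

Under the 1:1:1:1 hypothesis (Σ ratio = 4, N = 257):
  yellow round: 257 × 1/4 = 64.25
  yellow wrinkled: 257 × 1/4 = 64.25
  green round: 257 × 1/4 = 64.25
  green wrinkled: 257 × 1/4 = 64.25
χ² = Σ (O − E)² / E
  yellow round: (68 − 64.25)² / 64.25 = 0.2189
  yellow wrinkled: (72 − 64.25)² / 64.25 = 0.9348
  green round: (76 − 64.25)² / 64.25 = 2.1488
  green wrinkled: (41 − 64.25)² / 64.25 = 8.4134
χ² = 0.2189 + 0.9348 + 2.1488 + 8.4134 = 11.7159 ≈ 11.716
Degrees of freedom = 4 − 1 = 3; critical value at α = 0.05 is 7.815.
Since 11.716 > 7.815, we reject the null hypothesis — the data do not fit the 1:1:1:1 ratio.

11.716; not consistent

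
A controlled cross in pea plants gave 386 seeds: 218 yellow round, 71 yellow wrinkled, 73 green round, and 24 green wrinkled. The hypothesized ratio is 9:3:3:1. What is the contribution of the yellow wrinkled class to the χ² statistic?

0.026

Under the 9:3:3:1 hypothesis (Σ ratio = 16, N = 386):
  yellow round: 386 × 9/16 = 217.125
  yellow wrinkled: 386 × 3/16 = 72.375
  green round: 386 × 3/16 = 72.375
  green wrinkled: 386 × 1/16 = 24.125
Contribution of yellow wrinkled: (71 − 72.375)² / 72.375 = 0.0261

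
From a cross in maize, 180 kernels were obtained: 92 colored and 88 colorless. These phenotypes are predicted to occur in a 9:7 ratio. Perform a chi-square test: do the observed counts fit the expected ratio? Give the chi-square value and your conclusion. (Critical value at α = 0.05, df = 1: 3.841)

Under the 9:7 hypothesis (Σ ratio = 16, N = 180):
  colored: 180 × 9/16 = 101.25
  colorless: 180 × 7/16 = 78.75
χ² = Σ (O − E)² / E
  colored: (92 − 101.25)² / 101.25 = 0.8451
  colorless: (88 − 78.75)² / 78.75 = 1.0865
χ² = 0.8451 + 1.0865 = 1.9316 ≈ 1.932
Degrees of freedom = 2 − 1 = 1; critical value at α = 0.05 is 3.841.
Since 1.932 < 3.841, we fail to reject the null hypothesis — the data are consistent with the 9:7 ratio.

1.932; consistent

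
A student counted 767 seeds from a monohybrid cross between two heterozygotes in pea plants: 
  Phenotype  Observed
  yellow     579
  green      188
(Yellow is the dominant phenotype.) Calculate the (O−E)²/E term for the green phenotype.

For a monohybrid cross between heterozygotes with complete dominance, the expected phenotypic ratio is 3:1.
Under the 3:1 hypothesis (Σ ratio = 4, N = 767):
  yellow: 767 × 3/4 = 575.25
  green: 767 × 1/4 = 191.75
Contribution of green: (188 − 191.75)² / 191.75 = 0.0733

0.073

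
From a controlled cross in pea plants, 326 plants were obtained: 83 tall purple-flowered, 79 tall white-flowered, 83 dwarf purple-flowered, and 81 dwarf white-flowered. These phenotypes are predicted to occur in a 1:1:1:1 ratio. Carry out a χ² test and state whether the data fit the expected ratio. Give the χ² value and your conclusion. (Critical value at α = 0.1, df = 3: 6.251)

Expected counts for N = 326 under a 1:1:1:1 ratio (total parts = 4):
  tall purple-flowered: 326 × 1/4 = 81.5
  tall white-flowered: 326 × 1/4 = 81.5
  dwarf purple-flowered: 326 × 1/4 = 81.5
  dwarf white-flowered: 326 × 1/4 = 81.5
χ² = Σ (O − E)² / E
  tall purple-flowered: (83 − 81.5)² / 81.5 = 0.0276
  tall white-flowered: (79 − 81.5)² / 81.5 = 0.0767
  dwarf purple-flowered: (83 − 81.5)² / 81.5 = 0.0276
  dwarf white-flowered: (81 − 81.5)² / 81.5 = 0.0031
χ² = 0.0276 + 0.0767 + 0.0276 + 0.0031 = 0.135
Degrees of freedom = 4 − 1 = 3; critical value at α = 0.1 is 6.251.
Since 0.135 < 6.251, we fail to reject the null hypothesis — the data are consistent with the 1:1:1:1 ratio.

0.135; consistent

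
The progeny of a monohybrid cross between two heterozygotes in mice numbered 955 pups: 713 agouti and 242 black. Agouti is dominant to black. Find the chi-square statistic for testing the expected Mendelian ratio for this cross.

For a monohybrid cross between heterozygotes with complete dominance, the expected phenotypic ratio is 3:1.
Total ratio parts = 4. Expected numbers out of 955:
  agouti: 955 × 3/4 = 716.25
  black: 955 × 1/4 = 238.75
χ² = Σ (O − E)² / E
  agouti: (713 − 716.25)² / 716.25 = 0.0147
  black: (242 − 238.75)² / 238.75 = 0.0442
χ² = 0.0147 + 0.0442 = 0.0589 ≈ 0.059

0.059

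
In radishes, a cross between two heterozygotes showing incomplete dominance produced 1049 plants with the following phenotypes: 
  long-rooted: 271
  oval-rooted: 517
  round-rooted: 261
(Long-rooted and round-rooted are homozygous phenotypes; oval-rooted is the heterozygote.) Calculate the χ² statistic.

0.405

With incomplete dominance, a heterozygote × heterozygote cross gives a 1:2:1 phenotypic ratio.
Under the 1:2:1 hypothesis (Σ ratio = 4, N = 1049):
  long-rooted: 1049 × 1/4 = 262.25
  oval-rooted: 1049 × 2/4 = 524.5
  round-rooted: 1049 × 1/4 = 262.25
χ² = Σ (O − E)² / E
  long-rooted: (271 − 262.25)² / 262.25 = 0.2919
  oval-rooted: (517 − 524.5)² / 524.5 = 0.1072
  round-rooted: (261 − 262.25)² / 262.25 = 0.0060
χ² = 0.2919 + 0.1072 + 0.0060 = 0.4051 ≈ 0.405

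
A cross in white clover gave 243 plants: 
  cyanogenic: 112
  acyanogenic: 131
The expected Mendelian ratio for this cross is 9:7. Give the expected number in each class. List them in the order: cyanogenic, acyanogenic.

136.6875, 106.3125

The 9:7 ratio has 16 parts, so with N = 243 the expected counts are:
  cyanogenic: 243 × 9/16 = 136.6875
  acyanogenic: 243 × 7/16 = 106.3125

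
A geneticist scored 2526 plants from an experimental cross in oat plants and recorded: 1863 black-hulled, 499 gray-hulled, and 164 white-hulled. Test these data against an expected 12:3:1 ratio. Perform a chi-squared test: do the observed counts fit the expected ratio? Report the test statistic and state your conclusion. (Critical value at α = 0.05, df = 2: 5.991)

Expected counts for N = 2526 under a 12:3:1 ratio (total parts = 16):
  black-hulled: 2526 × 12/16 = 1894.5
  gray-hulled: 2526 × 3/16 = 473.625
  white-hulled: 2526 × 1/16 = 157.875
χ² = Σ (O − E)² / E
  black-hulled: (1863 − 1894.5)² / 1894.5 = 0.5238
  gray-hulled: (499 − 473.625)² / 473.625 = 1.3595
  white-hulled: (164 − 157.875)² / 157.875 = 0.2376
χ² = 0.5238 + 1.3595 + 0.2376 = 2.1209 ≈ 2.121
Degrees of freedom = 3 − 1 = 2; critical value at α = 0.05 is 5.991.
Since 2.121 < 5.991, we fail to reject the null hypothesis — the data are consistent with the 12:3:1 ratio.

2.121; consistent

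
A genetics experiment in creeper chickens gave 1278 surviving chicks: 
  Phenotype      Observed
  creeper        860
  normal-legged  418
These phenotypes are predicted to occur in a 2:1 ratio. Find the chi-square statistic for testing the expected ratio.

Expected counts for N = 1278 under a 2:1 ratio (total parts = 3):
  creeper: 1278 × 2/3 = 852
  normal-legged: 1278 × 1/3 = 426
χ² = Σ (O − E)² / E
  creeper: (860 − 852)² / 852 = 0.0751
  normal-legged: (418 − 426)² / 426 = 0.1502
χ² = 0.0751 + 0.1502 = 0.2253 ≈ 0.225

0.225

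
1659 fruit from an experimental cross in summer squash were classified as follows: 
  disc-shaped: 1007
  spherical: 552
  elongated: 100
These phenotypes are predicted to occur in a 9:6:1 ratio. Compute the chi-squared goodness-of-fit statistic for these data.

Expected counts for N = 1659 under a 9:6:1 ratio (total parts = 16):
  disc-shaped: 1659 × 9/16 = 933.1875
  spherical: 1659 × 6/16 = 622.125
  elongated: 1659 × 1/16 = 103.6875
χ² = Σ (O − E)² / E
  disc-shaped: (1007 − 933.1875)² / 933.1875 = 5.8384
  spherical: (552 − 622.125)² / 622.125 = 7.9044
  elongated: (100 − 103.6875)² / 103.6875 = 0.1311
χ² = 5.8384 + 7.9044 + 0.1311 = 13.8739 ≈ 13.874

13.874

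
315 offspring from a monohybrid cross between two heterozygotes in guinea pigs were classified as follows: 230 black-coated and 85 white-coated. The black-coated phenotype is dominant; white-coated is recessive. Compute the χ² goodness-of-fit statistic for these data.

0.661

For a monohybrid cross between heterozygotes with complete dominance, the expected phenotypic ratio is 3:1.
Expected counts for N = 315 under a 3:1 ratio (total parts = 4):
  black-coated: 315 × 3/4 = 236.25
  white-coated: 315 × 1/4 = 78.75
χ² = Σ (O − E)² / E
  black-coated: (230 − 236.25)² / 236.25 = 0.1653
  white-coated: (85 − 78.75)² / 78.75 = 0.4960
χ² = 0.1653 + 0.4960 = 0.6613 ≈ 0.661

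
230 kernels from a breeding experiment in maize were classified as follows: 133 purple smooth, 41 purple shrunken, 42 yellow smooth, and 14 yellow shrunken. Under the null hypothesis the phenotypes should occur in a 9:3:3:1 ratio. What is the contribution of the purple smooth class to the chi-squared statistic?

0.102

Expected counts for N = 230 under a 9:3:3:1 ratio (total parts = 16):
  purple smooth: 230 × 9/16 = 129.375
  purple shrunken: 230 × 3/16 = 43.125
  yellow smooth: 230 × 3/16 = 43.125
  yellow shrunken: 230 × 1/16 = 14.375
Contribution of purple smooth: (133 − 129.375)² / 129.375 = 0.1016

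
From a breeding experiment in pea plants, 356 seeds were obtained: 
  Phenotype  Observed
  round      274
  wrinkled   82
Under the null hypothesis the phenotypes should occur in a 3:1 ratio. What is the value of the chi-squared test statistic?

0.734

Under the 3:1 hypothesis (Σ ratio = 4, N = 356):
  round: 356 × 3/4 = 267
  wrinkled: 356 × 1/4 = 89
χ² = Σ (O − E)² / E
  round: (274 − 267)² / 267 = 0.1835
  wrinkled: (82 − 89)² / 89 = 0.5506
χ² = 0.1835 + 0.5506 = 0.7341 ≈ 0.734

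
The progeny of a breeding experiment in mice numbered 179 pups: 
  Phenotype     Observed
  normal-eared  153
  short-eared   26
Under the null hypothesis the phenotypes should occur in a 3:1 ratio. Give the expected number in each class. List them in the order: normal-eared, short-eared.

134.25, 44.75

Under the 3:1 hypothesis (Σ ratio = 4, N = 179):
  normal-eared: 179 × 3/4 = 134.25
  short-eared: 179 × 1/4 = 44.75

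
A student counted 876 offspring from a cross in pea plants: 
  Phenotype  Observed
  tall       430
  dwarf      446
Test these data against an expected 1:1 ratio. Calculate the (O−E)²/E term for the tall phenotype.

0.146

Under the 1:1 hypothesis (Σ ratio = 2, N = 876):
  tall: 876 × 1/2 = 438
  dwarf: 876 × 1/2 = 438
Contribution of tall: (430 − 438)² / 438 = 0.1461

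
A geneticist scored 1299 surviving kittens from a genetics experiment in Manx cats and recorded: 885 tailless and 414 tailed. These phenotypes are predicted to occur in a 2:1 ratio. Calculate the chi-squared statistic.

Total ratio parts = 3. Expected numbers out of 1299:
  tailless: 1299 × 2/3 = 866
  tailed: 1299 × 1/3 = 433
χ² = Σ (O − E)² / E
  tailless: (885 − 866)² / 866 = 0.4169
  tailed: (414 − 433)² / 433 = 0.8337
χ² = 0.4169 + 0.8337 = 1.2506 ≈ 1.251

1.251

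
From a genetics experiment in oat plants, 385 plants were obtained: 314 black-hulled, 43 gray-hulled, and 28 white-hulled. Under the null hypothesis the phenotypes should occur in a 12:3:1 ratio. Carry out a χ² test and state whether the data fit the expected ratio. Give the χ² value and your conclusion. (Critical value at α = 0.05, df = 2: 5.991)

Expected counts for N = 385 under a 12:3:1 ratio (total parts = 16):
  black-hulled: 385 × 12/16 = 288.75
  gray-hulled: 385 × 3/16 = 72.1875
  white-hulled: 385 × 1/16 = 24.0625
χ² = Σ (O − E)² / E
  black-hulled: (314 − 288.75)² / 288.75 = 2.2080
  gray-hulled: (43 − 72.1875)² / 72.1875 = 11.8014
  white-hulled: (28 − 24.0625)² / 24.0625 = 0.6443
χ² = 2.2080 + 11.8014 + 0.6443 = 14.6537 ≈ 14.654
Degrees of freedom = 3 − 1 = 2; critical value at α = 0.05 is 5.991.
Since 14.654 > 5.991, we reject the null hypothesis — the data do not fit the 12:3:1 ratio.

14.654; not consistent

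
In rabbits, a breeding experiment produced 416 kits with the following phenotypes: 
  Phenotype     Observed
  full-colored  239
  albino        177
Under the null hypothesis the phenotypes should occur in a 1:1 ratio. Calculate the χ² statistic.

Total ratio parts = 2. Expected numbers out of 416:
  full-colored: 416 × 1/2 = 208
  albino: 416 × 1/2 = 208
χ² = Σ (O − E)² / E
  full-colored: (239 − 208)² / 208 = 4.6202
  albino: (177 − 208)² / 208 = 4.6202
χ² = 4.6202 + 4.6202 = 9.2404 ≈ 9.240

9.240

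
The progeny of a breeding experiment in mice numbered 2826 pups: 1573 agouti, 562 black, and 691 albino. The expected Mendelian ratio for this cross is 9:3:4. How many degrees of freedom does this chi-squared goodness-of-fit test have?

A goodness-of-fit test with 3 phenotype classes has df = 3 − 1 = 2.

2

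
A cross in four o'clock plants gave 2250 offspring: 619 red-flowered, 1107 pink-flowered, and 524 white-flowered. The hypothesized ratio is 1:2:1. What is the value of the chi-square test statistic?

Expected counts for N = 2250 under a 1:2:1 ratio (total parts = 4):
  red-flowered: 2250 × 1/4 = 562.5
  pink-flowered: 2250 × 2/4 = 1125
  white-flowered: 2250 × 1/4 = 562.5
χ² = Σ (O − E)² / E
  red-flowered: (619 − 562.5)² / 562.5 = 5.6751
  pink-flowered: (1107 − 1125)² / 1125 = 0.2880
  white-flowered: (524 − 562.5)² / 562.5 = 2.6351
χ² = 5.6751 + 0.2880 + 2.6351 = 8.5982 ≈ 8.598

8.598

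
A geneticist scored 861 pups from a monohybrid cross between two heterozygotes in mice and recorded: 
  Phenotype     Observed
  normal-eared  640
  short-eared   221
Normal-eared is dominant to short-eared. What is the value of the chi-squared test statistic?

For a monohybrid cross between heterozygotes with complete dominance, the expected phenotypic ratio is 3:1.
Total ratio parts = 4. Expected numbers out of 861:
  normal-eared: 861 × 3/4 = 645.75
  short-eared: 861 × 1/4 = 215.25
χ² = Σ (O − E)² / E
  normal-eared: (640 − 645.75)² / 645.75 = 0.0512
  short-eared: (221 − 215.25)² / 215.25 = 0.1536
χ² = 0.0512 + 0.1536 = 0.2048 ≈ 0.205

0.205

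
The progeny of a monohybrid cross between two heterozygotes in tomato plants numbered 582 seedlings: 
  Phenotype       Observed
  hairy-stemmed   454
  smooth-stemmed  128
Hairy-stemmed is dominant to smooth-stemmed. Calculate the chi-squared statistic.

2.806

For a monohybrid cross between heterozygotes with complete dominance, the expected phenotypic ratio is 3:1.
Total ratio parts = 4. Expected numbers out of 582:
  hairy-stemmed: 582 × 3/4 = 436.5
  smooth-stemmed: 582 × 1/4 = 145.5
χ² = Σ (O − E)² / E
  hairy-stemmed: (454 − 436.5)² / 436.5 = 0.7016
  smooth-stemmed: (128 − 145.5)² / 145.5 = 2.1048
χ² = 0.7016 + 2.1048 = 2.8064 ≈ 2.806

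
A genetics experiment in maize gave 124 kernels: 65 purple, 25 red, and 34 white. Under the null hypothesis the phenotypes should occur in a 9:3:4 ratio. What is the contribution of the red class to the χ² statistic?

Under the 9:3:4 hypothesis (Σ ratio = 16, N = 124):
  purple: 124 × 9/16 = 69.75
  red: 124 × 3/16 = 23.25
  white: 124 × 4/16 = 31
Contribution of red: (25 − 23.25)² / 23.25 = 0.1317

0.132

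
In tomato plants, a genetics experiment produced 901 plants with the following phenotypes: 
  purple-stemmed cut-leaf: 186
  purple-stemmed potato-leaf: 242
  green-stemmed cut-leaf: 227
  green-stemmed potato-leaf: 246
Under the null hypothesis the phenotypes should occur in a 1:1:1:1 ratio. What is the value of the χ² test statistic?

10.010

Total ratio parts = 4. Expected numbers out of 901:
  purple-stemmed cut-leaf: 901 × 1/4 = 225.25
  purple-stemmed potato-leaf: 901 × 1/4 = 225.25
  green-stemmed cut-leaf: 901 × 1/4 = 225.25
  green-stemmed potato-leaf: 901 × 1/4 = 225.25
χ² = Σ (O − E)² / E
  purple-stemmed cut-leaf: (186 − 225.25)² / 225.25 = 6.8393
  purple-stemmed potato-leaf: (242 − 225.25)² / 225.25 = 1.2456
  green-stemmed cut-leaf: (227 − 225.25)² / 225.25 = 0.0136
  green-stemmed potato-leaf: (246 − 225.25)² / 225.25 = 1.9115
χ² = 6.8393 + 1.2456 + 0.0136 + 1.9115 = 10.010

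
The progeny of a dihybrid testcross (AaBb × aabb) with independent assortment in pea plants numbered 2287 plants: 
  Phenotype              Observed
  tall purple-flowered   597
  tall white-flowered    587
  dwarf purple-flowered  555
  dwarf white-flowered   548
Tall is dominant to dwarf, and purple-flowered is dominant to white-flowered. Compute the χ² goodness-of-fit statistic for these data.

2.999

A dihybrid testcross with independent assortment gives a 1:1:1:1 ratio.
The 1:1:1:1 ratio has 4 parts, so with N = 2287 the expected counts are:
  tall purple-flowered: 2287 × 1/4 = 571.75
  tall white-flowered: 2287 × 1/4 = 571.75
  dwarf purple-flowered: 2287 × 1/4 = 571.75
  dwarf white-flowered: 2287 × 1/4 = 571.75
χ² = Σ (O − E)² / E
  tall purple-flowered: (597 − 571.75)² / 571.75 = 1.1151
  tall white-flowered: (587 − 571.75)² / 571.75 = 0.4068
  dwarf purple-flowered: (555 − 571.75)² / 571.75 = 0.4907
  dwarf white-flowered: (548 − 571.75)² / 571.75 = 0.9866
χ² = 1.1151 + 0.4068 + 0.4907 + 0.9866 = 2.9992 ≈ 2.999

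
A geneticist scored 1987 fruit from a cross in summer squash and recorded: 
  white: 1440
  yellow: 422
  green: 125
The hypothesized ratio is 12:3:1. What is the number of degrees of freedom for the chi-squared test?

2

A goodness-of-fit test with 3 phenotype classes has df = 3 − 1 = 2.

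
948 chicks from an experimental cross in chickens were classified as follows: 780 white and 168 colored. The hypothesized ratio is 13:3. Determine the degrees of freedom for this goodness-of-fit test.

A goodness-of-fit test with 2 phenotype classes has df = 2 − 1 = 1.

1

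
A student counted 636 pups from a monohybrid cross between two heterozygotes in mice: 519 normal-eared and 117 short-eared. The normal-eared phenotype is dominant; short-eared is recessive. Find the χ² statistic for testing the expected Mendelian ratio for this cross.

14.792

For a monohybrid cross between heterozygotes with complete dominance, the expected phenotypic ratio is 3:1.
Total ratio parts = 4. Expected numbers out of 636:
  normal-eared: 636 × 3/4 = 477
  short-eared: 636 × 1/4 = 159
χ² = Σ (O − E)² / E
  normal-eared: (519 − 477)² / 477 = 3.6981
  short-eared: (117 − 159)² / 159 = 11.0943
χ² = 3.6981 + 11.0943 = 14.7924 ≈ 14.792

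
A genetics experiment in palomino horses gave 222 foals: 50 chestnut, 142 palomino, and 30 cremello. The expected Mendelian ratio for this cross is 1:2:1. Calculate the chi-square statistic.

Expected counts for N = 222 under a 1:2:1 ratio (total parts = 4):
  chestnut: 222 × 1/4 = 55.5
  palomino: 222 × 2/4 = 111
  cremello: 222 × 1/4 = 55.5
χ² = Σ (O − E)² / E
  chestnut: (50 − 55.5)² / 55.5 = 0.5450
  palomino: (142 − 111)² / 111 = 8.6577
  cremello: (30 − 55.5)² / 55.5 = 11.7162
χ² = 0.5450 + 8.6577 + 11.7162 = 20.9189 ≈ 20.919

20.919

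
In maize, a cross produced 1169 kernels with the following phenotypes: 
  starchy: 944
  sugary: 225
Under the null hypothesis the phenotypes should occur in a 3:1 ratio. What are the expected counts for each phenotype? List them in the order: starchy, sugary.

876.75, 292.25

Under the 3:1 hypothesis (Σ ratio = 4, N = 1169):
  starchy: 1169 × 3/4 = 876.75
  sugary: 1169 × 1/4 = 292.25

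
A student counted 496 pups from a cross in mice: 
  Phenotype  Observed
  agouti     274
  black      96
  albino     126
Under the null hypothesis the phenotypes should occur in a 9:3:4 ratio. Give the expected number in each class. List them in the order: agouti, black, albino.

279, 93, 124

Under the 9:3:4 hypothesis (Σ ratio = 16, N = 496):
  agouti: 496 × 9/16 = 279
  black: 496 × 3/16 = 93
  albino: 496 × 4/16 = 124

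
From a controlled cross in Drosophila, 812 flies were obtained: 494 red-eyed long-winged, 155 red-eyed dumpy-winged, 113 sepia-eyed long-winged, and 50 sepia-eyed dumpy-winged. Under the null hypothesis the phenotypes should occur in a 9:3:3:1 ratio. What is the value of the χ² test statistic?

13.217

The 9:3:3:1 ratio has 16 parts, so with N = 812 the expected counts are:
  red-eyed long-winged: 812 × 9/16 = 456.75
  red-eyed dumpy-winged: 812 × 3/16 = 152.25
  sepia-eyed long-winged: 812 × 3/16 = 152.25
  sepia-eyed dumpy-winged: 812 × 1/16 = 50.75
χ² = Σ (O − E)² / E
  red-eyed long-winged: (494 − 456.75)² / 456.75 = 3.0379
  red-eyed dumpy-winged: (155 − 152.25)² / 152.25 = 0.0497
  sepia-eyed long-winged: (113 − 152.25)² / 152.25 = 10.1186
  sepia-eyed dumpy-winged: (50 − 50.75)² / 50.75 = 0.0111
χ² = 3.0379 + 0.0497 + 10.1186 + 0.0111 = 13.2173 ≈ 13.217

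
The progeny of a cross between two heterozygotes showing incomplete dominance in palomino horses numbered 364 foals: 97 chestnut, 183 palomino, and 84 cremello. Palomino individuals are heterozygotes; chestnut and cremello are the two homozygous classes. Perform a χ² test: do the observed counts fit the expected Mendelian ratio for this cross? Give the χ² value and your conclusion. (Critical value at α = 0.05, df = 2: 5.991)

0.940; consistent

With incomplete dominance, a heterozygote × heterozygote cross gives a 1:2:1 phenotypic ratio.
Expected counts for N = 364 under a 1:2:1 ratio (total parts = 4):
  chestnut: 364 × 1/4 = 91
  palomino: 364 × 2/4 = 182
  cremello: 364 × 1/4 = 91
χ² = Σ (O − E)² / E
  chestnut: (97 − 91)² / 91 = 0.3956
  palomino: (183 − 182)² / 182 = 0.0055
  cremello: (84 − 91)² / 91 = 0.5385
χ² = 0.3956 + 0.0055 + 0.5385 = 0.9396 ≈ 0.940
Degrees of freedom = 3 − 1 = 2; critical value at α = 0.05 is 5.991.
Since 0.940 < 5.991, we fail to reject the null hypothesis — the data are consistent with the 1:2:1 ratio.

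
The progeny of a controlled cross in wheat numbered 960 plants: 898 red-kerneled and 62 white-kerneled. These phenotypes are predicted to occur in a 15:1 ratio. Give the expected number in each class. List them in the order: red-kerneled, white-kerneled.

900, 60

Total ratio parts = 16. Expected numbers out of 960:
  red-kerneled: 960 × 15/16 = 900
  white-kerneled: 960 × 1/16 = 60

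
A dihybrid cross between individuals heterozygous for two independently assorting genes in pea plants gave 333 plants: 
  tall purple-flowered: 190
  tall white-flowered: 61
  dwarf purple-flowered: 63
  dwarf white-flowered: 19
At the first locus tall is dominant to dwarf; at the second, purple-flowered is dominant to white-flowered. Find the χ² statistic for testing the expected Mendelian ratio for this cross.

A dihybrid F₂ with independent assortment and complete dominance at both loci gives a 9:3:3:1 phenotypic ratio.
Under the 9:3:3:1 hypothesis (Σ ratio = 16, N = 333):
  tall purple-flowered: 333 × 9/16 = 187.3125
  tall white-flowered: 333 × 3/16 = 62.4375
  dwarf purple-flowered: 333 × 3/16 = 62.4375
  dwarf white-flowered: 333 × 1/16 = 20.8125
χ² = Σ (O − E)² / E
  tall purple-flowered: (190 − 187.3125)² / 187.3125 = 0.0386
  tall white-flowered: (61 − 62.4375)² / 62.4375 = 0.0331
  dwarf purple-flowered: (63 − 62.4375)² / 62.4375 = 0.0051
  dwarf white-flowered: (19 − 20.8125)² / 20.8125 = 0.1578
χ² = 0.0386 + 0.0331 + 0.0051 + 0.1578 = 0.2346 ≈ 0.235

0.235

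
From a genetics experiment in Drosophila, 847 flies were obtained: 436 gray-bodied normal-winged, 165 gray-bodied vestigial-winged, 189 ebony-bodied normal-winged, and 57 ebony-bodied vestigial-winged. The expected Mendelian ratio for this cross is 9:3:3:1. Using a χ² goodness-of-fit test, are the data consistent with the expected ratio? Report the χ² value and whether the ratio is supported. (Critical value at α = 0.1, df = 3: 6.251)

The 9:3:3:1 ratio has 16 parts, so with N = 847 the expected counts are:
  gray-bodied normal-winged: 847 × 9/16 = 476.4375
  gray-bodied vestigial-winged: 847 × 3/16 = 158.8125
  ebony-bodied normal-winged: 847 × 3/16 = 158.8125
  ebony-bodied vestigial-winged: 847 × 1/16 = 52.9375
χ² = Σ (O − E)² / E
  gray-bodied normal-winged: (436 − 476.4375)² / 476.4375 = 3.4321
  gray-bodied vestigial-winged: (165 − 158.8125)² / 158.8125 = 0.2411
  ebony-bodied normal-winged: (189 − 158.8125)² / 158.8125 = 5.7381
  ebony-bodied vestigial-winged: (57 − 52.9375)² / 52.9375 = 0.3118
χ² = 3.4321 + 0.2411 + 5.7381 + 0.3118 = 9.7231 ≈ 9.723
Degrees of freedom = 4 − 1 = 3; critical value at α = 0.1 is 6.251.
Since 9.723 > 6.251, we reject the null hypothesis — the data do not fit the 9:3:3:1 ratio.

9.723; not consistent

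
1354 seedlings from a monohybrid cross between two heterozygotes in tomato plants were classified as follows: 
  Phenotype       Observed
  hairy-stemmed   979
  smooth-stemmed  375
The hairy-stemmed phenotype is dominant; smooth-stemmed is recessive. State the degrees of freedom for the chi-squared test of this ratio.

1

For a monohybrid cross between heterozygotes with complete dominance, the expected phenotypic ratio is 3:1.
A goodness-of-fit test with 2 phenotype classes has df = 2 − 1 = 1.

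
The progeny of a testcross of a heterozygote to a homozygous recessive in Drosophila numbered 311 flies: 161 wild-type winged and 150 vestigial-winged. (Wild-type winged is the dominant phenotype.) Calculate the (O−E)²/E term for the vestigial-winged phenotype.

0.195

A testcross of a heterozygote (Aa × aa) gives a 1:1 phenotypic ratio.
The 1:1 ratio has 2 parts, so with N = 311 the expected counts are:
  wild-type winged: 311 × 1/2 = 155.5
  vestigial-winged: 311 × 1/2 = 155.5
Contribution of vestigial-winged: (150 − 155.5)² / 155.5 = 0.1945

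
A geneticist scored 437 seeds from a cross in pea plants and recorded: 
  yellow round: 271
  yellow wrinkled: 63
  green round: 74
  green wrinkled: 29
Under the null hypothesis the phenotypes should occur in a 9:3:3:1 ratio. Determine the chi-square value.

7.831

Total ratio parts = 16. Expected numbers out of 437:
  yellow round: 437 × 9/16 = 245.8125
  yellow wrinkled: 437 × 3/16 = 81.9375
  green round: 437 × 3/16 = 81.9375
  green wrinkled: 437 × 1/16 = 27.3125
χ² = Σ (O − E)² / E
  yellow round: (271 − 245.8125)² / 245.8125 = 2.5809
  yellow wrinkled: (63 − 81.9375)² / 81.9375 = 4.3769
  green round: (74 − 81.9375)² / 81.9375 = 0.7689
  green wrinkled: (29 − 27.3125)² / 27.3125 = 0.1043
χ² = 2.5809 + 4.3769 + 0.7689 + 0.1043 = 7.831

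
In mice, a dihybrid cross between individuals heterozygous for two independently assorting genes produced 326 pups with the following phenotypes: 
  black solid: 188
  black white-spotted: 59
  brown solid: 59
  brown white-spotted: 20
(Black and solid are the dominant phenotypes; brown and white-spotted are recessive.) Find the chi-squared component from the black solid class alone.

0.117

A dihybrid F₂ with independent assortment and complete dominance at both loci gives a 9:3:3:1 phenotypic ratio.
Total ratio parts = 16. Expected numbers out of 326:
  black solid: 326 × 9/16 = 183.375
  black white-spotted: 326 × 3/16 = 61.125
  brown solid: 326 × 3/16 = 61.125
  brown white-spotted: 326 × 1/16 = 20.375
Contribution of black solid: (188 − 183.375)² / 183.375 = 0.1166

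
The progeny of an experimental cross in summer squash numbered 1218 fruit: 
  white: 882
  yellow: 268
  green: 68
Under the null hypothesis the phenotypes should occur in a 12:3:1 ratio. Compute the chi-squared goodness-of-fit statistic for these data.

Total ratio parts = 16. Expected numbers out of 1218:
  white: 1218 × 12/16 = 913.5
  yellow: 1218 × 3/16 = 228.375
  green: 1218 × 1/16 = 76.125
χ² = Σ (O − E)² / E
  white: (882 − 913.5)² / 913.5 = 1.0862
  yellow: (268 − 228.375)² / 228.375 = 6.8753
  green: (68 − 76.125)² / 76.125 = 0.8672
χ² = 1.0862 + 6.8753 + 0.8672 = 8.8287 ≈ 8.829

8.829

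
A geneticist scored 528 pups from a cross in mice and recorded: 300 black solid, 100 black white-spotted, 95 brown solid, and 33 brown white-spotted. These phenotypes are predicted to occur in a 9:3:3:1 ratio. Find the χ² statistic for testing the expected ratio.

The 9:3:3:1 ratio has 16 parts, so with N = 528 the expected counts are:
  black solid: 528 × 9/16 = 297
  black white-spotted: 528 × 3/16 = 99
  brown solid: 528 × 3/16 = 99
  brown white-spotted: 528 × 1/16 = 33
χ² = Σ (O − E)² / E
  black solid: (300 − 297)² / 297 = 0.0303
  black white-spotted: (100 − 99)² / 99 = 0.0101
  brown solid: (95 − 99)² / 99 = 0.1616
  brown white-spotted: (33 − 33)² / 33 = 0.0000
χ² = 0.0303 + 0.0101 + 0.1616 + 0.0000 = 0.202

0.202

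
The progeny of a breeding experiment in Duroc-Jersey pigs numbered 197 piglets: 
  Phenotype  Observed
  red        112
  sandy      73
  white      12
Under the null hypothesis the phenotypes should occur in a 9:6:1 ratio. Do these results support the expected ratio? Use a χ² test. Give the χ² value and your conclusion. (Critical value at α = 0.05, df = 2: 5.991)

Under the 9:6:1 hypothesis (Σ ratio = 16, N = 197):
  red: 197 × 9/16 = 110.8125
  sandy: 197 × 6/16 = 73.875
  white: 197 × 1/16 = 12.3125
χ² = Σ (O − E)² / E
  red: (112 − 110.8125)² / 110.8125 = 0.0127
  sandy: (73 − 73.875)² / 73.875 = 0.0104
  white: (12 − 12.3125)² / 12.3125 = 0.0079
χ² = 0.0127 + 0.0104 + 0.0079 = 0.031
Degrees of freedom = 3 − 1 = 2; critical value at α = 0.05 is 5.991.
Since 0.031 < 5.991, we fail to reject the null hypothesis — the data are consistent with the 9:6:1 ratio.

0.031; consistent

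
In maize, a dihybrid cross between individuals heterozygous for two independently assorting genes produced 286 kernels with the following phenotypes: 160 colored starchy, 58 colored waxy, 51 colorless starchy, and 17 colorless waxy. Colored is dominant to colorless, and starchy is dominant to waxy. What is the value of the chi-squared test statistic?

0.533

A dihybrid F₂ with independent assortment and complete dominance at both loci gives a 9:3:3:1 phenotypic ratio.
Under the 9:3:3:1 hypothesis (Σ ratio = 16, N = 286):
  colored starchy: 286 × 9/16 = 160.875
  colored waxy: 286 × 3/16 = 53.625
  colorless starchy: 286 × 3/16 = 53.625
  colorless waxy: 286 × 1/16 = 17.875
χ² = Σ (O − E)² / E
  colored starchy: (160 − 160.875)² / 160.875 = 0.0048
  colored waxy: (58 − 53.625)² / 53.625 = 0.3569
  colorless starchy: (51 − 53.625)² / 53.625 = 0.1285
  colorless waxy: (17 − 17.875)² / 17.875 = 0.0428
χ² = 0.0048 + 0.3569 + 0.1285 + 0.0428 = 0.533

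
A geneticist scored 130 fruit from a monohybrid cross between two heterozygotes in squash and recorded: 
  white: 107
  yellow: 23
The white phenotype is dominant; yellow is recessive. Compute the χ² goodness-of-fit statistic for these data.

3.703

For a monohybrid cross between heterozygotes with complete dominance, the expected phenotypic ratio is 3:1.
Total ratio parts = 4. Expected numbers out of 130:
  white: 130 × 3/4 = 97.5
  yellow: 130 × 1/4 = 32.5
χ² = Σ (O − E)² / E
  white: (107 − 97.5)² / 97.5 = 0.9256
  yellow: (23 − 32.5)² / 32.5 = 2.7769
χ² = 0.9256 + 2.7769 = 3.7025 ≈ 3.703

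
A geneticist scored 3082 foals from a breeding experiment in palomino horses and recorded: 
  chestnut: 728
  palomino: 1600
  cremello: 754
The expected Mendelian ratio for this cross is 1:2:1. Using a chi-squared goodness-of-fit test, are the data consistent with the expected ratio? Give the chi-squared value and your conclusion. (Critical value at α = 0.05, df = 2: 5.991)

The 1:2:1 ratio has 4 parts, so with N = 3082 the expected counts are:
  chestnut: 3082 × 1/4 = 770.5
  palomino: 3082 × 2/4 = 1541
  cremello: 3082 × 1/4 = 770.5
χ² = Σ (O − E)² / E
  chestnut: (728 − 770.5)² / 770.5 = 2.3443
  palomino: (1600 − 1541)² / 1541 = 2.2589
  cremello: (754 − 770.5)² / 770.5 = 0.3533
χ² = 2.3443 + 2.2589 + 0.3533 = 4.9565 ≈ 4.957
Degrees of freedom = 3 − 1 = 2; critical value at α = 0.05 is 5.991.
Since 4.957 < 5.991, we fail to reject the null hypothesis — the data are consistent with the 1:2:1 ratio.

4.957; consistent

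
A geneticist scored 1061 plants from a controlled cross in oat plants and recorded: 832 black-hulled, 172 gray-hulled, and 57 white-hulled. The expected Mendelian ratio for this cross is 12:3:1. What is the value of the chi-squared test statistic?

6.607

Under the 12:3:1 hypothesis (Σ ratio = 16, N = 1061):
  black-hulled: 1061 × 12/16 = 795.75
  gray-hulled: 1061 × 3/16 = 198.9375
  white-hulled: 1061 × 1/16 = 66.3125
χ² = Σ (O − E)² / E
  black-hulled: (832 − 795.75)² / 795.75 = 1.6514
  gray-hulled: (172 − 198.9375)² / 198.9375 = 3.6475
  white-hulled: (57 − 66.3125)² / 66.3125 = 1.3078
χ² = 1.6514 + 3.6475 + 1.3078 = 6.6067 ≈ 6.607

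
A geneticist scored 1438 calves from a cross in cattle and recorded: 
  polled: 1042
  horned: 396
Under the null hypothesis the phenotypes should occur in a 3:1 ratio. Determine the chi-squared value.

Total ratio parts = 4. Expected numbers out of 1438:
  polled: 1438 × 3/4 = 1078.5
  horned: 1438 × 1/4 = 359.5
χ² = Σ (O − E)² / E
  polled: (1042 − 1078.5)² / 1078.5 = 1.2353
  horned: (396 − 359.5)² / 359.5 = 3.7058
χ² = 1.2353 + 3.7058 = 4.9411 ≈ 4.941

4.941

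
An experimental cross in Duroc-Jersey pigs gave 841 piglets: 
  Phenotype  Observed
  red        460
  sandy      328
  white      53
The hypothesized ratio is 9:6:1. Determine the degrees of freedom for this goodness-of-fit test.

2

A goodness-of-fit test with 3 phenotype classes has df = 3 − 1 = 2.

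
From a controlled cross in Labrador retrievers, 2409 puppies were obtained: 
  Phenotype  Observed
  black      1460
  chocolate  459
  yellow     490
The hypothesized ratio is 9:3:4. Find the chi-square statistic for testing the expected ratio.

Expected counts for N = 2409 under a 9:3:4 ratio (total parts = 16):
  black: 2409 × 9/16 = 1355.0625
  chocolate: 2409 × 3/16 = 451.6875
  yellow: 2409 × 4/16 = 602.25
χ² = Σ (O − E)² / E
  black: (1460 − 1355.0625)² / 1355.0625 = 8.1265
  chocolate: (459 − 451.6875)² / 451.6875 = 0.1184
  yellow: (490 − 602.25)² / 602.25 = 20.9216
χ² = 8.1265 + 0.1184 + 20.9216 = 29.1665 ≈ 29.167

29.167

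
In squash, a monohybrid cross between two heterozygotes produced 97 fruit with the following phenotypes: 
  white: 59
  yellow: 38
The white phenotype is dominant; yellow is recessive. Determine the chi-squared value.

10.395

For a monohybrid cross between heterozygotes with complete dominance, the expected phenotypic ratio is 3:1.
Total ratio parts = 4. Expected numbers out of 97:
  white: 97 × 3/4 = 72.75
  yellow: 97 × 1/4 = 24.25
χ² = Σ (O − E)² / E
  white: (59 − 72.75)² / 72.75 = 2.5988
  yellow: (38 − 24.25)² / 24.25 = 7.7964
χ² = 2.5988 + 7.7964 = 10.3952 ≈ 10.395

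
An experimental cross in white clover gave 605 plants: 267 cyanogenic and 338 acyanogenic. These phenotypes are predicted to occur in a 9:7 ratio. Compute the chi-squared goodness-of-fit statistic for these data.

The 9:7 ratio has 16 parts, so with N = 605 the expected counts are:
  cyanogenic: 605 × 9/16 = 340.3125
  acyanogenic: 605 × 7/16 = 264.6875
χ² = Σ (O − E)² / E
  cyanogenic: (267 − 340.3125)² / 340.3125 = 15.7935
  acyanogenic: (338 − 264.6875)² / 264.6875 = 20.3059
χ² = 15.7935 + 20.3059 = 36.0994 ≈ 36.099

36.099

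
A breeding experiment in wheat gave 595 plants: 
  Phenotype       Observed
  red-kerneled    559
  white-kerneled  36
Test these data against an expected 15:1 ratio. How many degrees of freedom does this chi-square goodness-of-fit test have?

1

A goodness-of-fit test with 2 phenotype classes has df = 2 − 1 = 1.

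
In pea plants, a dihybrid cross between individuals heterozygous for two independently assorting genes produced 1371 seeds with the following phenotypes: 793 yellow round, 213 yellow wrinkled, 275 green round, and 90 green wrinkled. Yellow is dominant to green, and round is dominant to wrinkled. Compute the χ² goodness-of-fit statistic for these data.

A dihybrid F₂ with independent assortment and complete dominance at both loci gives a 9:3:3:1 phenotypic ratio.
The 9:3:3:1 ratio has 16 parts, so with N = 1371 the expected counts are:
  yellow round: 1371 × 9/16 = 771.1875
  yellow wrinkled: 1371 × 3/16 = 257.0625
  green round: 1371 × 3/16 = 257.0625
  green wrinkled: 1371 × 1/16 = 85.6875
χ² = Σ (O − E)² / E
  yellow round: (793 − 771.1875)² / 771.1875 = 0.6170
  yellow wrinkled: (213 − 257.0625)² / 257.0625 = 7.5527
  green round: (275 − 257.0625)² / 257.0625 = 1.2517
  green wrinkled: (90 − 85.6875)² / 85.6875 = 0.2170
χ² = 0.6170 + 7.5527 + 1.2517 + 0.2170 = 9.6384 ≈ 9.638

9.638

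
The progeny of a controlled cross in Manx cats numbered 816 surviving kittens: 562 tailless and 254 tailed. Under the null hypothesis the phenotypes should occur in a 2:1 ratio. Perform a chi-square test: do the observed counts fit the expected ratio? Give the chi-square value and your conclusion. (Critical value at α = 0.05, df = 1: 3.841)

1.787; consistent

Expected counts for N = 816 under a 2:1 ratio (total parts = 3):
  tailless: 816 × 2/3 = 544
  tailed: 816 × 1/3 = 272
χ² = Σ (O − E)² / E
  tailless: (562 − 544)² / 544 = 0.5956
  tailed: (254 − 272)² / 272 = 1.1912
χ² = 0.5956 + 1.1912 = 1.7868 ≈ 1.787
Degrees of freedom = 2 − 1 = 1; critical value at α = 0.05 is 3.841.
Since 1.787 < 3.841, we fail to reject the null hypothesis — the data are consistent with the 2:1 ratio.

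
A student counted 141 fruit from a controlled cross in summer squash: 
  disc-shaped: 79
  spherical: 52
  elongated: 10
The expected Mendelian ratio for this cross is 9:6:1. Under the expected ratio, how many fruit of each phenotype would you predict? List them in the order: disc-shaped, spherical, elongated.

Expected counts for N = 141 under a 9:6:1 ratio (total parts = 16):
  disc-shaped: 141 × 9/16 = 79.3125
  spherical: 141 × 6/16 = 52.875
  elongated: 141 × 1/16 = 8.8125

79.3125, 52.875, 8.8125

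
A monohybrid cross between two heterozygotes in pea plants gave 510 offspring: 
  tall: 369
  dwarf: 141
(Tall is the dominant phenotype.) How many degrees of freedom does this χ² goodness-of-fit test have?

For a monohybrid cross between heterozygotes with complete dominance, the expected phenotypic ratio is 3:1.
A goodness-of-fit test with 2 phenotype classes has df = 2 − 1 = 1.

1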